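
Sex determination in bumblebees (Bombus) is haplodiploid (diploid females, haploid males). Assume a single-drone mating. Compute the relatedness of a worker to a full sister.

Haplodiploid full sisters inherit their father's entire haploid genome identically (contributing 1/2) and on average half of their mother's contribution (1/2 · 1/2 = 1/4); r = 1/2 + 1/4 = 3/4.

0.75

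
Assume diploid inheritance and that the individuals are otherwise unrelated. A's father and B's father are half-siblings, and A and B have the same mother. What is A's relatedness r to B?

0.3125

With two independent routes of shared ancestry, r is the sum of the two contributions.
A and B are related in two ways: half first cousins through their fathers (r = 1/16) and half-sibs through their shared mother (r = 1/4).
r = 1/16 + 1/4 = 0.3125.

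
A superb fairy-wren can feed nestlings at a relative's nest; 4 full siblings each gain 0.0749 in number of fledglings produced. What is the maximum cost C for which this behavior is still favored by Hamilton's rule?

r to a full sibling = 0.5 (full sibs share both parents — two paths of length 2: r = 2·(1/2)^2 = 1/2).
Hamilton's rule: n·r·B > C, so the trait is favored while C < n·r·B = 4·0.5·0.0749 = 0.1498.

0.1498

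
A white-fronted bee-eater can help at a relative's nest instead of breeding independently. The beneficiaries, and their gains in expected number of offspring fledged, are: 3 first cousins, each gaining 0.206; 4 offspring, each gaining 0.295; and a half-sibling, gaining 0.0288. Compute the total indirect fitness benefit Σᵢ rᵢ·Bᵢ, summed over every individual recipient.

0.67445

r to a first cousin = 0.125 (first cousins share one grandparent pair — two paths of length 4: r = 2·(1/2)^4 = 1/8).
r to an offspring = 1/2 (one parent–offspring link: r = (1/2)^1 = 1/2).
r to a half-sibling = 1/4 (half-sibs share one parent — one path of length 2: r = (1/2)^2 = 1/4).
Summing one r·B term per recipient: 3·0.125·0.206 + 4·0.5·0.295 + 1·0.25·0.0288 = 0.67445.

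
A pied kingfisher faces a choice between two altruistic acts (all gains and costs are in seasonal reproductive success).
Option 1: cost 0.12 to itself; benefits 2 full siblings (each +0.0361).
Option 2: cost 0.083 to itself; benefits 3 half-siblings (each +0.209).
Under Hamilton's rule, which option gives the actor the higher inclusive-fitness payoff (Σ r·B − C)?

Option 1: r to a full sibling = 0.5.
Option 1: Σ r·B − C = (2·0.5·0.0361) − 0.12 = -0.0839.
Option 2: r to a half-sibling = 0.25.
Option 2: Σ r·B − C = (3·0.25·0.209) − 0.083 = 0.07375.
Option 2 has the higher net inclusive-fitness payoff.

Option 2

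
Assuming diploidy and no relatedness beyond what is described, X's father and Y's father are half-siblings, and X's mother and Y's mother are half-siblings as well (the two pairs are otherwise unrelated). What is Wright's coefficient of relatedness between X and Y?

Wright's path rule: contributions from independent ancestry routes add.
X and Y are related in two ways: half first cousins through their fathers (r = 1/16) and half first cousins through their mothers (r = 1/16).
r = 1/16 + 1/16 = 1/8 = 0.125.

0.125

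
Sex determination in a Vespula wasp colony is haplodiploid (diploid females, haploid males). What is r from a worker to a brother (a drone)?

Her haploid brother carries none of their father's genes and a random half of their mother's genome; that half matches the maternal half of her own genome with probability 1/2: r = 1/2 · 1/2 = 1/4.

0.25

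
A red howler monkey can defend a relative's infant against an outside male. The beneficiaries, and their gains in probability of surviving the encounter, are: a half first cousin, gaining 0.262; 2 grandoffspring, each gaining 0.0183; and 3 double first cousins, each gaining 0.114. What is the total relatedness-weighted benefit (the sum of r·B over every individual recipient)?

r to a half first cousin = 1/16 (half first cousins share one grandparent — one path of length 4: r = (1/2)^4 = 1/16).
r to a grandoffspring = 0.25 (two parent–offspring links: r = (1/2)^2 = 1/4).
r to a double first cousin = 0.25 (double first cousins share both grandparent pairs — four paths of length 4: r = 4·(1/2)^4 = 1/4).
Summing one r·B term per recipient: 1·0.0625·0.262 + 2·0.25·0.0183 + 3·0.25·0.114 = 0.111025.

0.111025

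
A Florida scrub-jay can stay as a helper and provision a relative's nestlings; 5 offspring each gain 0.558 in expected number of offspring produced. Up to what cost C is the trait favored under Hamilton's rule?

1.395

r to an offspring = 1/2 (one parent–offspring link: r = (1/2)^1 = 1/2).
Hamilton's rule: n·r·B > C, so the trait is favored while C < n·r·B = 5·0.5·0.558 = 1.395.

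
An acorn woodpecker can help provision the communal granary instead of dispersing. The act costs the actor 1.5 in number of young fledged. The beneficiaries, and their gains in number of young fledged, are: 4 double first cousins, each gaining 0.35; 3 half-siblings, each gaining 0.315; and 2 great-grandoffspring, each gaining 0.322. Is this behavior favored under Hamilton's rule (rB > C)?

Hamilton's rule: the trait is favored when the sum of r·B over every recipient exceeds the actor's cost C.
r to a double first cousin = 1/4 (double first cousins share both grandparent pairs — four paths of length 4: r = 4·(1/2)^4 = 1/4).
r to a half-sibling = 0.25 (half-sibs share one parent — one path of length 2: r = (1/2)^2 = 1/4).
r to a great-grandoffspring = 1/8 (three parent–offspring links: r = (1/2)^3 = 1/8).
Summing one r·B term per recipient: 4·0.25·0.35 + 3·0.25·0.315 + 2·0.125·0.322 = 0.66675.
0.66675 < 1.5: the indirect benefit is less than the cost.

No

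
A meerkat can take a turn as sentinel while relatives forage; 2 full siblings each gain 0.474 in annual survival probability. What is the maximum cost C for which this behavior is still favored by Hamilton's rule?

r to a full sibling = 0.5 (full sibs share both parents — two paths of length 2: r = 2·(1/2)^2 = 1/2).
Hamilton's rule: n·r·B > C, so the trait is favored while C < n·r·B = 2·0.5·0.474 = 0.474.

0.474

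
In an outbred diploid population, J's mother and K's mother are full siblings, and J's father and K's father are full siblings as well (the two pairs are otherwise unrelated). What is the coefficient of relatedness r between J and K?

0.25

Independent pedigree routes through distinct common ancestors add.
J and K are related in two ways: first cousins through their mothers (r = 1/8) and first cousins through their fathers (r = 1/8) — i.e. double first cousins.
r = 1/8 + 1/8 = 0.25.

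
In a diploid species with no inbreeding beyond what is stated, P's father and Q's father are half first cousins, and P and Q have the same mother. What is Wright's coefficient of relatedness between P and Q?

Independent pedigree routes through distinct common ancestors add.
P and Q are related in two ways: half second cousins through their fathers (r = 1/64) and half-sibs through their shared mother (r = 1/4).
r = 1/64 + 1/4 = 0.265625.

0.265625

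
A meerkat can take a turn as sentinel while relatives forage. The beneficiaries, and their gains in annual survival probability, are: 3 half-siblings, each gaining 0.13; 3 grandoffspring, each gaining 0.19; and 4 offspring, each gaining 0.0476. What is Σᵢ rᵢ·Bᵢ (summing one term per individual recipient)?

0.3352

r to a half-sibling = 1/4 (half-sibs share one parent — one path of length 2: r = (1/2)^2 = 1/4).
r to a grandoffspring = 0.25 (two parent–offspring links: r = (1/2)^2 = 1/4).
r to an offspring = 1/2 (one parent–offspring link: r = (1/2)^1 = 1/2).
Summing one r·B term per recipient: 3·0.25·0.13 + 3·0.25·0.19 + 4·0.5·0.0476 = 0.3352.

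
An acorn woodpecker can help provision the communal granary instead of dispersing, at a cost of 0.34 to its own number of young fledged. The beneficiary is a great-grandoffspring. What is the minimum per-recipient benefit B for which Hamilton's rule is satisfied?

r to a great-grandoffspring = 0.125 (three parent–offspring links: r = (1/2)^3 = 1/8).
Hamilton's rule with n recipients of equal r: n·r·B > C, so B > C/(n·r) = 0.34/(1·0.125) = 2.72.

2.72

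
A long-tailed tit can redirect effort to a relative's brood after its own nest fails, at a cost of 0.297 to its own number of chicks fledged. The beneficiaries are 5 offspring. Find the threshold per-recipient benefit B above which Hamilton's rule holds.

0.1188

r to an offspring = 1/2 (one parent–offspring link: r = (1/2)^1 = 1/2).
Hamilton's rule with n recipients of equal r: n·r·B > C, so B > C/(n·r) = 0.297/(5·0.5) = 0.1188.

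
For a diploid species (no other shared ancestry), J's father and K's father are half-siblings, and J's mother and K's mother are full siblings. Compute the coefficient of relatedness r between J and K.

Relatedness sums over independent paths through distinct common ancestors.
J and K are related in two ways: half first cousins through their fathers (r = 1/16) and first cousins through their mothers (r = 1/8).
r = 1/16 + 1/8 = 0.1875.

0.1875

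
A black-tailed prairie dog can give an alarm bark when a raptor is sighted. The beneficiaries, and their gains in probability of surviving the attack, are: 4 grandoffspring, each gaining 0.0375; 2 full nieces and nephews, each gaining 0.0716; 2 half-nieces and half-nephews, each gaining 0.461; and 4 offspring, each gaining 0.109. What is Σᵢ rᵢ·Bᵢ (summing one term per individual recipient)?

0.40655

r to a grandoffspring = 1/4 (two parent–offspring links: r = (1/2)^2 = 1/4).
r to a full niece or nephew = 0.25 (full aunt/uncle↔niece/nephew: two paths of length 3 through the shared grandparent pair: r = 2·(1/2)^3 = 1/4).
r to a half-niece or half-nephew = 1/8 (half-aunt/uncle↔niece/nephew: one path of length 3: r = (1/2)^3 = 1/8).
r to an offspring = 1/2 (one parent–offspring link: r = (1/2)^1 = 1/2).
Summing one r·B term per recipient: 4·0.25·0.0375 + 2·0.25·0.0716 + 2·0.125·0.461 + 4·0.5·0.109 = 0.40655.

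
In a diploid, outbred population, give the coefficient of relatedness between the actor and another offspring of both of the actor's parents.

Each parent–offspring link contributes a factor of 1/2, and independent paths through distinct common ancestors add.
Full sibs share both parents — two paths of length 2: r = 2·(1/2)^2 = 1/2.

0.5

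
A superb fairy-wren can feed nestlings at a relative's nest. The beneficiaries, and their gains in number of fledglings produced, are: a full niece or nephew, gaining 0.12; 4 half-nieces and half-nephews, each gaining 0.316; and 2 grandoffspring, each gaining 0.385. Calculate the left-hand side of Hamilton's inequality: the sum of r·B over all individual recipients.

r to a full niece or nephew = 0.25 (full aunt/uncle↔niece/nephew: two paths of length 3 through the shared grandparent pair: r = 2·(1/2)^3 = 1/4).
r to a half-niece or half-nephew = 1/8 (half-aunt/uncle↔niece/nephew: one path of length 3: r = (1/2)^3 = 1/8).
r to a grandoffspring = 1/4 (two parent–offspring links: r = (1/2)^2 = 1/4).
Summing one r·B term per recipient: 1·0.25·0.12 + 4·0.125·0.316 + 2·0.25·0.385 = 0.3805.

0.3805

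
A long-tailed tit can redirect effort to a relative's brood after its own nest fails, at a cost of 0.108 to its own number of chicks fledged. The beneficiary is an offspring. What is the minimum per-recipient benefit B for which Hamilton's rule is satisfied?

0.216

r to an offspring = 1/2 (one parent–offspring link: r = (1/2)^1 = 1/2).
Hamilton's rule with n recipients of equal r: n·r·B > C, so B > C/(n·r) = 0.108/(1·0.5) = 0.216.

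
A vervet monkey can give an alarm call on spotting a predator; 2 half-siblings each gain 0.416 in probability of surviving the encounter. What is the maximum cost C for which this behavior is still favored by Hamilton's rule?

0.208

r to a half-sibling = 1/4 (half-sibs share one parent — one path of length 2: r = (1/2)^2 = 1/4).
Hamilton's rule: n·r·B > C, so the trait is favored while C < n·r·B = 2·0.25·0.416 = 0.208.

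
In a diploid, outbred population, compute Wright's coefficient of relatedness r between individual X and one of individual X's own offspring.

Each parent–offspring link contributes a factor of 1/2, and independent paths through distinct common ancestors add.
One parent–offspring link: r = (1/2)^1 = 1/2.

0.5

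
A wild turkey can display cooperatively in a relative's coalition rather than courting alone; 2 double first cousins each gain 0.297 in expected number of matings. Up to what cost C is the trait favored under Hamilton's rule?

r to a double first cousin = 1/4 (double first cousins share both grandparent pairs — four paths of length 4: r = 4·(1/2)^4 = 1/4).
Hamilton's rule: n·r·B > C, so the trait is favored while C < n·r·B = 2·0.25·0.297 = 0.1485.

0.1485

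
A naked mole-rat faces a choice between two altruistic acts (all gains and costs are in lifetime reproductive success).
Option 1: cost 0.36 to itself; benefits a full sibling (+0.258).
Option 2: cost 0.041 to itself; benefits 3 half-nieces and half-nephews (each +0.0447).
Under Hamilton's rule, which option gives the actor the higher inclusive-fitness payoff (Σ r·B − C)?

Option 1: r to a full sibling = 0.5.
Option 1: Σ r·B − C = (1·0.5·0.258) − 0.36 = -0.231.
Option 2: r to a half-niece or half-nephew = 0.125.
Option 2: Σ r·B − C = (3·0.125·0.0447) − 0.041 = -0.0242375.
Option 2 has the higher net inclusive-fitness payoff.

Option 2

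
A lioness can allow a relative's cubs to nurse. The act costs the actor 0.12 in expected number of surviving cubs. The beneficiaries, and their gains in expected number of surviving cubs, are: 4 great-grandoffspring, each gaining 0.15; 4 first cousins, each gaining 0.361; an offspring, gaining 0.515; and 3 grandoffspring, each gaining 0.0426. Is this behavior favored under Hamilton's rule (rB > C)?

Hamilton's rule: the trait is favored when the sum of r·B over every recipient exceeds the actor's cost C.
r to a great-grandoffspring = 1/8 (three parent–offspring links: r = (1/2)^3 = 1/8).
r to a first cousin = 1/8 (first cousins share one grandparent pair — two paths of length 4: r = 2·(1/2)^4 = 1/8).
r to an offspring = 0.5 (one parent–offspring link: r = (1/2)^1 = 1/2).
r to a grandoffspring = 1/4 (two parent–offspring links: r = (1/2)^2 = 1/4).
Summing one r·B term per recipient: 4·0.125·0.15 + 4·0.125·0.361 + 1·0.5·0.515 + 3·0.25·0.0426 = 0.54495.
0.54495 > 0.12: the indirect benefit exceeds the cost.

Yes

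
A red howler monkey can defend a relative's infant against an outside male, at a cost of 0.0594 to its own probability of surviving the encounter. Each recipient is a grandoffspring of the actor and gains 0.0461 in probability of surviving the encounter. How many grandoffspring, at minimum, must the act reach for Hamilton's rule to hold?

6

r to a grandoffspring = 1/4 (two parent–offspring links: r = (1/2)^2 = 1/4).
Hamilton's rule: n·r·B > C  ⇒  n > C/(r·B) = 0.0594/(0.25·0.0461) = 5.154.
The smallest integer exceeding 5.154 is 6.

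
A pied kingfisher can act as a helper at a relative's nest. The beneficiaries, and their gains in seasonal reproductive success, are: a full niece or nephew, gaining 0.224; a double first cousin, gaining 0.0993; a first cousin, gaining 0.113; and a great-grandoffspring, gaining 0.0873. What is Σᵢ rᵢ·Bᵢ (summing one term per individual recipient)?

r to a full niece or nephew = 0.25 (full aunt/uncle↔niece/nephew: two paths of length 3 through the shared grandparent pair: r = 2·(1/2)^3 = 1/4).
r to a double first cousin = 1/4 (double first cousins share both grandparent pairs — four paths of length 4: r = 4·(1/2)^4 = 1/4).
r to a first cousin = 0.125 (first cousins share one grandparent pair — two paths of length 4: r = 2·(1/2)^4 = 1/8).
r to a great-grandoffspring = 1/8 (three parent–offspring links: r = (1/2)^3 = 1/8).
Summing one r·B term per recipient: 1·0.25·0.224 + 1·0.25·0.0993 + 1·0.125·0.113 + 1·0.125·0.0873 = 0.1058625.

0.1058625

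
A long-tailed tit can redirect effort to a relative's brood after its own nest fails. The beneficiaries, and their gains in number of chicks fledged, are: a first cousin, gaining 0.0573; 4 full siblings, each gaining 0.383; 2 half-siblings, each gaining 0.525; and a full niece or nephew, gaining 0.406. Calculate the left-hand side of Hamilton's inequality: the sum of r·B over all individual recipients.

1.1371625

r to a first cousin = 0.125 (first cousins share one grandparent pair — two paths of length 4: r = 2·(1/2)^4 = 1/8).
r to a full sibling = 1/2 (full sibs share both parents — two paths of length 2: r = 2·(1/2)^2 = 1/2).
r to a half-sibling = 0.25 (half-sibs share one parent — one path of length 2: r = (1/2)^2 = 1/4).
r to a full niece or nephew = 1/4 (full aunt/uncle↔niece/nephew: two paths of length 3 through the shared grandparent pair: r = 2·(1/2)^3 = 1/4).
Summing one r·B term per recipient: 1·0.125·0.0573 + 4·0.5·0.383 + 2·0.25·0.525 + 1·0.25·0.406 = 1.1371625.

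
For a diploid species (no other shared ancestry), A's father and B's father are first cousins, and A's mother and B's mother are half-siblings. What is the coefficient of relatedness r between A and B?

Independent pedigree routes through distinct common ancestors add.
A and B are related in two ways: second cousins through their fathers (r = 1/32) and half first cousins through their mothers (r = 1/16).
r = 1/32 + 1/16 = 3/32 = 0.09375.

0.09375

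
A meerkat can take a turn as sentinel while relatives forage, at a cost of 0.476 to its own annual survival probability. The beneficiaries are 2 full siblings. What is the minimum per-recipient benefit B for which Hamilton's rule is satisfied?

0.476

r to a full sibling = 0.5 (full sibs share both parents — two paths of length 2: r = 2·(1/2)^2 = 1/2).
Hamilton's rule with n recipients of equal r: n·r·B > C, so B > C/(n·r) = 0.476/(2·0.5) = 0.476.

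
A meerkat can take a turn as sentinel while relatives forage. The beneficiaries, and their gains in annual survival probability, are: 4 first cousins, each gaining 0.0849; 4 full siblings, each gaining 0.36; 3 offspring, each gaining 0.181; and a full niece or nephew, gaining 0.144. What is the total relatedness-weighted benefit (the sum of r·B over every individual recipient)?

1.06995

r to a first cousin = 1/8 (first cousins share one grandparent pair — two paths of length 4: r = 2·(1/2)^4 = 1/8).
r to a full sibling = 1/2 (full sibs share both parents — two paths of length 2: r = 2·(1/2)^2 = 1/2).
r to an offspring = 1/2 (one parent–offspring link: r = (1/2)^1 = 1/2).
r to a full niece or nephew = 0.25 (full aunt/uncle↔niece/nephew: two paths of length 3 through the shared grandparent pair: r = 2·(1/2)^3 = 1/4).
Summing one r·B term per recipient: 4·0.125·0.0849 + 4·0.5·0.36 + 3·0.5·0.181 + 1·0.25·0.144 = 1.06995.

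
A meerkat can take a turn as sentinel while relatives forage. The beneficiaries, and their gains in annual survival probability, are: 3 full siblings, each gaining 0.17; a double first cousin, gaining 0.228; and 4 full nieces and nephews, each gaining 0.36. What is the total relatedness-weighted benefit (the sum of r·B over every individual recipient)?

0.672

r to a full sibling = 1/2 (full sibs share both parents — two paths of length 2: r = 2·(1/2)^2 = 1/2).
r to a double first cousin = 0.25 (double first cousins share both grandparent pairs — four paths of length 4: r = 4·(1/2)^4 = 1/4).
r to a full niece or nephew = 0.25 (full aunt/uncle↔niece/nephew: two paths of length 3 through the shared grandparent pair: r = 2·(1/2)^3 = 1/4).
Summing one r·B term per recipient: 3·0.5·0.17 + 1·0.25·0.228 + 4·0.25·0.36 = 0.672.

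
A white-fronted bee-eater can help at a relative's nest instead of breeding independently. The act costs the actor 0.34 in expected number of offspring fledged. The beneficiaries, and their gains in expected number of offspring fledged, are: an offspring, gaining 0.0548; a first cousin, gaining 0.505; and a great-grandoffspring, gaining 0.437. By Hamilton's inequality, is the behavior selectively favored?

No

Hamilton's rule: the trait is favored when the sum of r·B over every recipient exceeds the actor's cost C.
r to an offspring = 0.5 (one parent–offspring link: r = (1/2)^1 = 1/2).
r to a first cousin = 1/8 (first cousins share one grandparent pair — two paths of length 4: r = 2·(1/2)^4 = 1/8).
r to a great-grandoffspring = 0.125 (three parent–offspring links: r = (1/2)^3 = 1/8).
Summing one r·B term per recipient: 1·0.5·0.0548 + 1·0.125·0.505 + 1·0.125·0.437 = 0.14515.
0.14515 < 0.34: the indirect benefit is less than the cost.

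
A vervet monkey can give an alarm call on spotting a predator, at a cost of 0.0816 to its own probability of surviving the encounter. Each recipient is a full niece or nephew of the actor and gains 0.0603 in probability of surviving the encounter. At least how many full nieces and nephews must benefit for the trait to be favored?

r to a full niece or nephew = 1/4 (full aunt/uncle↔niece/nephew: two paths of length 3 through the shared grandparent pair: r = 2·(1/2)^3 = 1/4).
Hamilton's rule: n·r·B > C  ⇒  n > C/(r·B) = 0.0816/(0.25·0.0603) = 5.413.
The smallest integer exceeding 5.413 is 6.

6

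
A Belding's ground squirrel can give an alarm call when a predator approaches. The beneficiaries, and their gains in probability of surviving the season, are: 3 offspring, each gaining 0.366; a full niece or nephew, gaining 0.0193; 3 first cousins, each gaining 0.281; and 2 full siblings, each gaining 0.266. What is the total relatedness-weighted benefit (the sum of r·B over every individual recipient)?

r to an offspring = 1/2 (one parent–offspring link: r = (1/2)^1 = 1/2).
r to a full niece or nephew = 1/4 (full aunt/uncle↔niece/nephew: two paths of length 3 through the shared grandparent pair: r = 2·(1/2)^3 = 1/4).
r to a first cousin = 1/8 (first cousins share one grandparent pair — two paths of length 4: r = 2·(1/2)^4 = 1/8).
r to a full sibling = 1/2 (full sibs share both parents — two paths of length 2: r = 2·(1/2)^2 = 1/2).
Summing one r·B term per recipient: 3·0.5·0.366 + 1·0.25·0.0193 + 3·0.125·0.281 + 2·0.5·0.266 = 0.9252.

0.9252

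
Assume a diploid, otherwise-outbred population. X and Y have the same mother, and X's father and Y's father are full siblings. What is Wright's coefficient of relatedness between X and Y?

0.375

Relatedness sums over independent paths through distinct common ancestors.
X and Y are related in two ways: half-sibs through their shared mother (r = 1/4) and first cousins through their fathers (r = 1/8).
r = 1/4 + 1/8 = 3/8 = 0.375.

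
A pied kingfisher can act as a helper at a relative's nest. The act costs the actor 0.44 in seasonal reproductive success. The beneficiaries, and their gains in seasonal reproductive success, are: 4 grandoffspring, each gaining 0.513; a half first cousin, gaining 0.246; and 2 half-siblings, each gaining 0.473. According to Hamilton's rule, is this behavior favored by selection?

Hamilton's rule: the trait is favored when the sum of r·B over every recipient exceeds the actor's cost C.
r to a grandoffspring = 1/4 (two parent–offspring links: r = (1/2)^2 = 1/4).
r to a half first cousin = 1/16 (half first cousins share one grandparent — one path of length 4: r = (1/2)^4 = 1/16).
r to a half-sibling = 0.25 (half-sibs share one parent — one path of length 2: r = (1/2)^2 = 1/4).
Summing one r·B term per recipient: 4·0.25·0.513 + 1·0.0625·0.246 + 2·0.25·0.473 = 0.764875.
0.764875 > 0.44: the indirect benefit exceeds the cost.

Yes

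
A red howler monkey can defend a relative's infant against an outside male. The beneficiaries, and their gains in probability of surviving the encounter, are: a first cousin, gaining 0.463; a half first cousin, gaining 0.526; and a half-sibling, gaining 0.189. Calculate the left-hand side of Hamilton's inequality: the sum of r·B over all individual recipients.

0.138

r to a first cousin = 1/8 (first cousins share one grandparent pair — two paths of length 4: r = 2·(1/2)^4 = 1/8).
r to a half first cousin = 0.0625 (half first cousins share one grandparent — one path of length 4: r = (1/2)^4 = 1/16).
r to a half-sibling = 1/4 (half-sibs share one parent — one path of length 2: r = (1/2)^2 = 1/4).
Summing one r·B term per recipient: 1·0.125·0.463 + 1·0.0625·0.526 + 1·0.25·0.189 = 0.138.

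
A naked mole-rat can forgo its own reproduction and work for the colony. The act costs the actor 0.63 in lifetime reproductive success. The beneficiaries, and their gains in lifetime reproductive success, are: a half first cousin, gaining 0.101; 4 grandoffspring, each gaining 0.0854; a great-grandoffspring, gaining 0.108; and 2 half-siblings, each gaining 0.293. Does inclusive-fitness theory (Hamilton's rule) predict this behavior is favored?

No

Hamilton's rule: the trait is favored when the sum of r·B over every recipient exceeds the actor's cost C.
r to a half first cousin = 1/16 (half first cousins share one grandparent — one path of length 4: r = (1/2)^4 = 1/16).
r to a grandoffspring = 1/4 (two parent–offspring links: r = (1/2)^2 = 1/4).
r to a great-grandoffspring = 1/8 (three parent–offspring links: r = (1/2)^3 = 1/8).
r to a half-sibling = 1/4 (half-sibs share one parent — one path of length 2: r = (1/2)^2 = 1/4).
Summing one r·B term per recipient: 1·0.0625·0.101 + 4·0.25·0.0854 + 1·0.125·0.108 + 2·0.25·0.293 = 0.2517125.
0.2517125 < 0.63: the indirect benefit is less than the cost.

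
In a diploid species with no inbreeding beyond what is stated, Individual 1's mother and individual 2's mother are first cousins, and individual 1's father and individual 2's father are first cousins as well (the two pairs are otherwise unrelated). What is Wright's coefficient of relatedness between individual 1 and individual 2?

Relatedness sums over independent paths through distinct common ancestors.
Individual 1 and individual 2 are related in two ways: second cousins through their mothers (r = 1/32) and second cousins through their fathers (r = 1/32).
r = 1/32 + 1/32 = 1/16 = 0.0625.

0.0625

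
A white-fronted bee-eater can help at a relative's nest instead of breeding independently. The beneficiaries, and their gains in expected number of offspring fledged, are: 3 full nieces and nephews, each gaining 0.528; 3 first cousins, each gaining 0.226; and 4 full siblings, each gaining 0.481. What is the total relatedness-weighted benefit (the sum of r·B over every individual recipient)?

1.44275

r to a full niece or nephew = 1/4 (full aunt/uncle↔niece/nephew: two paths of length 3 through the shared grandparent pair: r = 2·(1/2)^3 = 1/4).
r to a first cousin = 0.125 (first cousins share one grandparent pair — two paths of length 4: r = 2·(1/2)^4 = 1/8).
r to a full sibling = 1/2 (full sibs share both parents — two paths of length 2: r = 2·(1/2)^2 = 1/2).
Summing one r·B term per recipient: 3·0.25·0.528 + 3·0.125·0.226 + 4·0.5·0.481 = 1.44275.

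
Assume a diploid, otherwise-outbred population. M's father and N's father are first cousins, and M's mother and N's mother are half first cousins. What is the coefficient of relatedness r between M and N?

0.046875

Relatedness sums over independent paths through distinct common ancestors.
M and N are related in two ways: second cousins through their fathers (r = 1/32) and half second cousins through their mothers (r = 1/64).
r = 1/32 + 1/64 = 0.046875.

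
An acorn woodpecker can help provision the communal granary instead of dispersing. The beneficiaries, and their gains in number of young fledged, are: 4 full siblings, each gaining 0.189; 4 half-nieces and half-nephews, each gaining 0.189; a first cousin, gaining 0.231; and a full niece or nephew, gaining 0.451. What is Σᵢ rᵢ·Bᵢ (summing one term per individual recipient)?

0.614125

r to a full sibling = 0.5 (full sibs share both parents — two paths of length 2: r = 2·(1/2)^2 = 1/2).
r to a half-niece or half-nephew = 1/8 (half-aunt/uncle↔niece/nephew: one path of length 3: r = (1/2)^3 = 1/8).
r to a first cousin = 0.125 (first cousins share one grandparent pair — two paths of length 4: r = 2·(1/2)^4 = 1/8).
r to a full niece or nephew = 1/4 (full aunt/uncle↔niece/nephew: two paths of length 3 through the shared grandparent pair: r = 2·(1/2)^3 = 1/4).
Summing one r·B term per recipient: 4·0.5·0.189 + 4·0.125·0.189 + 1·0.125·0.231 + 1·0.25·0.451 = 0.614125.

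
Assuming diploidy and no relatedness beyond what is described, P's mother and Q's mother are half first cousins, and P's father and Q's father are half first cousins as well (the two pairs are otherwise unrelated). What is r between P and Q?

0.03125

Relatedness sums over independent paths through distinct common ancestors.
P and Q are related in two ways: half second cousins through their mothers (r = 1/64) and half second cousins through their fathers (r = 1/64).
r = 1/64 + 1/64 = 1/32 = 0.03125.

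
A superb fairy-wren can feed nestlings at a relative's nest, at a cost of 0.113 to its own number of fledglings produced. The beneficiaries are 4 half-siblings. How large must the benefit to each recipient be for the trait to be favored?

r to a half-sibling = 1/4 (half-sibs share one parent — one path of length 2: r = (1/2)^2 = 1/4).
Hamilton's rule with n recipients of equal r: n·r·B > C, so B > C/(n·r) = 0.113/(4·0.25) = 0.113.

0.113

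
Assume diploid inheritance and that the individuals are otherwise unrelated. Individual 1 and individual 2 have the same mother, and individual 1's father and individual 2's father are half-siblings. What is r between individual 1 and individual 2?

0.3125

With two independent routes of shared ancestry, r is the sum of the two contributions.
Individual 1 and individual 2 are related in two ways: half-sibs through their shared mother (r = 1/4) and half first cousins through their fathers (r = 1/16).
r = 1/4 + 1/16 = 5/16 = 0.3125.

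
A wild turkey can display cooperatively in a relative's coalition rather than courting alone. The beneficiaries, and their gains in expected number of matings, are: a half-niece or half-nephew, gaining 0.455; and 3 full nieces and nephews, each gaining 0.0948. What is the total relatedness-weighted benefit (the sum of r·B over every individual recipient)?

0.127975

r to a half-niece or half-nephew = 1/8 (half-aunt/uncle↔niece/nephew: one path of length 3: r = (1/2)^3 = 1/8).
r to a full niece or nephew = 1/4 (full aunt/uncle↔niece/nephew: two paths of length 3 through the shared grandparent pair: r = 2·(1/2)^3 = 1/4).
Summing one r·B term per recipient: 1·0.125·0.455 + 3·0.25·0.0948 = 0.127975.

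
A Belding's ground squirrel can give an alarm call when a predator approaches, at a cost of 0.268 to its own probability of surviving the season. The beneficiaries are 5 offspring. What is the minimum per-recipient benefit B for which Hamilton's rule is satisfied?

0.1072

r to an offspring = 1/2 (one parent–offspring link: r = (1/2)^1 = 1/2).
Hamilton's rule with n recipients of equal r: n·r·B > C, so B > C/(n·r) = 0.268/(5·0.5) = 0.1072.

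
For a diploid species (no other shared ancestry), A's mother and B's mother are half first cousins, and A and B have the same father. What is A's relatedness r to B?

Independent pedigree routes through distinct common ancestors add.
A and B are related in two ways: half second cousins through their mothers (r = 1/64) and half-sibs through their shared father (r = 1/4).
r = 1/64 + 1/4 = 17/64 = 0.265625.

0.265625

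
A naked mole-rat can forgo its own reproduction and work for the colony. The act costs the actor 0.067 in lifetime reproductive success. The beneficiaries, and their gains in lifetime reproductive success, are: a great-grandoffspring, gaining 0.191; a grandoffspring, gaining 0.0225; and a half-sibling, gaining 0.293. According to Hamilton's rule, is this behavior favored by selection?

Hamilton's rule: the trait is favored when the sum of r·B over every recipient exceeds the actor's cost C.
r to a great-grandoffspring = 1/8 (three parent–offspring links: r = (1/2)^3 = 1/8).
r to a grandoffspring = 0.25 (two parent–offspring links: r = (1/2)^2 = 1/4).
r to a half-sibling = 1/4 (half-sibs share one parent — one path of length 2: r = (1/2)^2 = 1/4).
Summing one r·B term per recipient: 1·0.125·0.191 + 1·0.25·0.0225 + 1·0.25·0.293 = 0.10275.
0.10275 > 0.067: the indirect benefit exceeds the cost.

Yes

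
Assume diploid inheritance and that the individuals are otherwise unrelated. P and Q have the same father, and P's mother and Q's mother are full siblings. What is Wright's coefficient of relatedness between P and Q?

0.375

Wright's path rule: contributions from independent ancestry routes add.
P and Q are related in two ways: half-sibs through their shared father (r = 1/4) and first cousins through their mothers (r = 1/8).
r = 1/4 + 1/8 = 3/8 = 0.375.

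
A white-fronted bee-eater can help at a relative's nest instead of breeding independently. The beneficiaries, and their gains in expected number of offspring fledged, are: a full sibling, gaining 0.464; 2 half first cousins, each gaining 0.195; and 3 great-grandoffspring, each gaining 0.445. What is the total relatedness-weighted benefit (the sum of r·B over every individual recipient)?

r to a full sibling = 1/2 (full sibs share both parents — two paths of length 2: r = 2·(1/2)^2 = 1/2).
r to a half first cousin = 1/16 (half first cousins share one grandparent — one path of length 4: r = (1/2)^4 = 1/16).
r to a great-grandoffspring = 0.125 (three parent–offspring links: r = (1/2)^3 = 1/8).
Summing one r·B term per recipient: 1·0.5·0.464 + 2·0.0625·0.195 + 3·0.125·0.445 = 0.42325.

0.42325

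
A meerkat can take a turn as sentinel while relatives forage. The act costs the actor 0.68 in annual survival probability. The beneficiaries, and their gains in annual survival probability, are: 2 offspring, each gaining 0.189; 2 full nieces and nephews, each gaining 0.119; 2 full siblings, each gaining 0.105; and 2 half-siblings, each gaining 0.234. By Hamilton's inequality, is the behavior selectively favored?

Hamilton's rule: the trait is favored when the sum of r·B over every recipient exceeds the actor's cost C.
r to an offspring = 1/2 (one parent–offspring link: r = (1/2)^1 = 1/2).
r to a full niece or nephew = 1/4 (full aunt/uncle↔niece/nephew: two paths of length 3 through the shared grandparent pair: r = 2·(1/2)^3 = 1/4).
r to a full sibling = 1/2 (full sibs share both parents — two paths of length 2: r = 2·(1/2)^2 = 1/2).
r to a half-sibling = 0.25 (half-sibs share one parent — one path of length 2: r = (1/2)^2 = 1/4).
Summing one r·B term per recipient: 2·0.5·0.189 + 2·0.25·0.119 + 2·0.5·0.105 + 2·0.25·0.234 = 0.4705.
0.4705 < 0.68: the indirect benefit is less than the cost.

No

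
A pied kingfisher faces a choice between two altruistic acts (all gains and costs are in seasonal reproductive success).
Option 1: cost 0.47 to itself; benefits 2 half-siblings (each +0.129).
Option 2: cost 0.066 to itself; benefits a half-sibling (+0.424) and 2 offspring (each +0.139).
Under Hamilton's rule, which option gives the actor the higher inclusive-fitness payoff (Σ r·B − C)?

Option 1: r to a half-sibling = 0.25.
Option 1: Σ r·B − C = (2·0.25·0.129) − 0.47 = -0.4055.
Option 2: r to a half-sibling = 0.25.
Option 2: r to an offspring = 0.5.
Option 2: Σ r·B − C = (1·0.25·0.424 + 2·0.5·0.139) − 0.066 = 0.179.
Option 2 has the higher net inclusive-fitness payoff.

Option 2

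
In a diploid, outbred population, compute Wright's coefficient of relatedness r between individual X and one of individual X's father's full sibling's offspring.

0.125

Each parent–offspring link contributes a factor of 1/2, and independent paths through distinct common ancestors add.
First cousins share one grandparent pair — two paths of length 4: r = 2·(1/2)^4 = 1/8.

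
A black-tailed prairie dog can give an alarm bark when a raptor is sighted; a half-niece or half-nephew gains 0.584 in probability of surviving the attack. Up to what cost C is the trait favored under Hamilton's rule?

0.073

r to a half-niece or half-nephew = 0.125 (half-aunt/uncle↔niece/nephew: one path of length 3: r = (1/2)^3 = 1/8).
Hamilton's rule: n·r·B > C, so the trait is favored while C < n·r·B = 1·0.125·0.584 = 0.073.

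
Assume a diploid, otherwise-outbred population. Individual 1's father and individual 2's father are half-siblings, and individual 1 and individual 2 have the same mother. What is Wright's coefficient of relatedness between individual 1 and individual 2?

Independent pedigree routes through distinct common ancestors add.
Individual 1 and individual 2 are related in two ways: half first cousins through their fathers (r = 1/16) and half-sibs through their shared mother (r = 1/4).
r = 1/16 + 1/4 = 0.3125.

0.3125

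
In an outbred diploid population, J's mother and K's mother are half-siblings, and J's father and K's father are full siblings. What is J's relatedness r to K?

With two independent routes of shared ancestry, r is the sum of the two contributions.
J and K are related in two ways: half first cousins through their mothers (r = 1/16) and first cousins through their fathers (r = 1/8).
r = 1/16 + 1/8 = 0.1875.

0.1875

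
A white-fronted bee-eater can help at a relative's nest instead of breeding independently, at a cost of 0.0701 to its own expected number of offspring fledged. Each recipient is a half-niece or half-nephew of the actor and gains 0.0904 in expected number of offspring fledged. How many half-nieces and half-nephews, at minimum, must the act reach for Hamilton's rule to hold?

r to a half-niece or half-nephew = 1/8 (half-aunt/uncle↔niece/nephew: one path of length 3: r = (1/2)^3 = 1/8).
Hamilton's rule: n·r·B > C  ⇒  n > C/(r·B) = 0.0701/(0.125·0.0904) = 6.204.
The smallest integer exceeding 6.204 is 7.

7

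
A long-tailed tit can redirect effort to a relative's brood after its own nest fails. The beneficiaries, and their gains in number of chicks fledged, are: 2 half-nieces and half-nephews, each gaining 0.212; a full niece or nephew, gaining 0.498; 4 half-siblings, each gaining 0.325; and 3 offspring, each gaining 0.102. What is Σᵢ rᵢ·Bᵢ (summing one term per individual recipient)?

0.6555

r to a half-niece or half-nephew = 0.125 (half-aunt/uncle↔niece/nephew: one path of length 3: r = (1/2)^3 = 1/8).
r to a full niece or nephew = 0.25 (full aunt/uncle↔niece/nephew: two paths of length 3 through the shared grandparent pair: r = 2·(1/2)^3 = 1/4).
r to a half-sibling = 0.25 (half-sibs share one parent — one path of length 2: r = (1/2)^2 = 1/4).
r to an offspring = 1/2 (one parent–offspring link: r = (1/2)^1 = 1/2).
Summing one r·B term per recipient: 2·0.125·0.212 + 1·0.25·0.498 + 4·0.25·0.325 + 3·0.5·0.102 = 0.6555.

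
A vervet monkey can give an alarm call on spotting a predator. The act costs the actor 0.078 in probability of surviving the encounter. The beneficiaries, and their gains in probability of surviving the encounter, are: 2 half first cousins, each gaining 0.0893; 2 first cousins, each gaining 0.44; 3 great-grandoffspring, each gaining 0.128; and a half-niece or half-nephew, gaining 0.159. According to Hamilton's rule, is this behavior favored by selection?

Yes

Hamilton's rule: the trait is favored when the sum of r·B over every recipient exceeds the actor's cost C.
r to a half first cousin = 0.0625 (half first cousins share one grandparent — one path of length 4: r = (1/2)^4 = 1/16).
r to a first cousin = 0.125 (first cousins share one grandparent pair — two paths of length 4: r = 2·(1/2)^4 = 1/8).
r to a great-grandoffspring = 0.125 (three parent–offspring links: r = (1/2)^3 = 1/8).
r to a half-niece or half-nephew = 0.125 (half-aunt/uncle↔niece/nephew: one path of length 3: r = (1/2)^3 = 1/8).
Summing one r·B term per recipient: 2·0.0625·0.0893 + 2·0.125·0.44 + 3·0.125·0.128 + 1·0.125·0.159 = 0.1890375.
0.1890375 > 0.078: the indirect benefit exceeds the cost.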